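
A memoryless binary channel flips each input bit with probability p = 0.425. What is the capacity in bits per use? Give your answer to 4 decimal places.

0.0163 bits

Binary symmetric channel: C = 1 − h₂(ε) where h₂ is the binary entropy function.
h₂(0.425) = −0.425·log₂0.425 − 0.575·log₂0.575 = 0.9837.
C = 1 − 0.9837 = 0.0163 bits per channel use.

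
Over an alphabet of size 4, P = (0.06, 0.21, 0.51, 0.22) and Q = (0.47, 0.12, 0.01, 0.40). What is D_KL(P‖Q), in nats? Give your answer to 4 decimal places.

D(P‖Q) = Σ p·ln(p/q).
  0.06·ln(0.06/0.47) = -0.12350
  0.21·ln(0.21/0.12) = 0.11752
  0.51·ln(0.51/0.01) = 2.00523
  0.22·ln(0.22/0.40) = -0.13152
D(P‖Q) = 1.8677 nats.

1.8677 nats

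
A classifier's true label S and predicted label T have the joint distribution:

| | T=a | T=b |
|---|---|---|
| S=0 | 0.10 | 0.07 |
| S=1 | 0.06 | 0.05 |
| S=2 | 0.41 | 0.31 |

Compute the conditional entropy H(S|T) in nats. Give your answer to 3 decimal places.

Chain rule: H(S|T) = H(S,T) − H(T).
Marginals: p(S) = (0.1700, 0.1100, 0.7200), p(T) = (0.5700, 0.4300).
H(S,T) = 1.4636 nats; H(T) = 0.6833 nats.
H(S|T) = 1.4636 − 0.6833 = 0.780 nats.

0.780 nats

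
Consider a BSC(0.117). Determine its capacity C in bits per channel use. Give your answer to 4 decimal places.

Binary symmetric channel: C = 1 − h₂(ε) where h₂ is the binary entropy function.
h₂(0.117) = −0.117·log₂0.117 − 0.883·log₂0.883 = 0.5207.
C = 1 − 0.5207 = 0.4793 bits per channel use.

0.4793 bits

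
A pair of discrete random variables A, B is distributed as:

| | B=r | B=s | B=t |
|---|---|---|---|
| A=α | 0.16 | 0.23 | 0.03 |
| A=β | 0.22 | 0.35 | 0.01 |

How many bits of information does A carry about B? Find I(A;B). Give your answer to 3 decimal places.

0.014 bits

Marginals: p(A) = (0.4200, 0.5800), p(B) = (0.3800, 0.5800, 0.0400).
I(A;B) = Σ p(x,y)·log₂[p(x,y)/(p(x)p(y))].
  (α,r): 0.16·log₂(1.0025) = 0.0006
  (α,s): 0.23·log₂(0.9442) = -0.0191
  (α,t): 0.03·log₂(1.7857) = 0.0251
  (β,r): 0.22·log₂(0.9982) = -0.0006
  (β,s): 0.35·log₂(1.0404) = 0.0200
  (β,t): 0.01·log₂(0.4310) = -0.0121
Sum = 0.014 bits.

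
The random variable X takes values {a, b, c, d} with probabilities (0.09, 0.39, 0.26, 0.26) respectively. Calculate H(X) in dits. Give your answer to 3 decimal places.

0.558 dits

H(X) = −Σ p·log₁₀ p.
  −(0.09)·log₁₀(0.09) = 0.0941
  −(0.39)·log₁₀(0.39) = 0.1595
  −(0.26)·log₁₀(0.26) = 0.1521
  −(0.26)·log₁₀(0.26) = 0.1521
Sum: 0.0941 + 0.1595 + 0.1521 + 0.1521 = 0.558 dits.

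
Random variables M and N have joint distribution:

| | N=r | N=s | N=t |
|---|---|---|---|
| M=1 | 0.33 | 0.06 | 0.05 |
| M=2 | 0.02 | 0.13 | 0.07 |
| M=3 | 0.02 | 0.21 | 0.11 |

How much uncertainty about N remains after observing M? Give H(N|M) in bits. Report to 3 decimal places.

Marginals: p(M) = (0.4400, 0.2200, 0.3400), p(N) = (0.3700, 0.4000, 0.2300).
H(N|M) = Σ p(M) · H(N|M=·).
  M=1: p=0.4400, H(N|M=1) = 1.0598
  M=2: p=0.2200, H(N|M=2) = 1.2886
  M=3: p=0.3400, H(N|M=3) = 1.1965
Weighted sum = 1.157 bits.

1.157 bits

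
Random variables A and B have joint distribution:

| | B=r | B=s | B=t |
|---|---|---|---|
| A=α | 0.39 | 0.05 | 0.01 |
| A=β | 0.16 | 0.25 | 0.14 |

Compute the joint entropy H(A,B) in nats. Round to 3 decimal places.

H(A,B) = −Σ p(x,y)·ln p(x,y) over all 6 cells.
  cell (α,r): −0.39·ln0.39 = 0.3672
  cell (α,s): −0.05·ln0.05 = 0.1498
  cell (α,t): −0.01·ln0.01 = 0.0461
  cell (β,r): −0.16·ln0.16 = 0.2932
  cell (β,s): −0.25·ln0.25 = 0.3466
  cell (β,t): −0.14·ln0.14 = 0.2753
Sum = 1.478 nats.

1.478 nats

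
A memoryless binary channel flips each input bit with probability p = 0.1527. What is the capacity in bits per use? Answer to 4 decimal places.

0.3834 bits

Binary symmetric channel: C = 1 − h₂(ε) where h₂ is the binary entropy function.
h₂(0.1527) = −0.1527·log₂0.1527 − 0.8473·log₂0.8473 = 0.6166.
C = 1 − 0.6166 = 0.3834 bits per channel use.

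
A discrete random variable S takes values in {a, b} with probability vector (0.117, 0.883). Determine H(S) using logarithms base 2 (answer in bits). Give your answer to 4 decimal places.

H(S) = −Σ p·log₂ p.
  −(0.117)·log₂(0.117) = 0.36216
  −(0.883)·log₂(0.883) = 0.15851
Sum: 0.36216 + 0.15851 = 0.5207 bits.

0.5207 bits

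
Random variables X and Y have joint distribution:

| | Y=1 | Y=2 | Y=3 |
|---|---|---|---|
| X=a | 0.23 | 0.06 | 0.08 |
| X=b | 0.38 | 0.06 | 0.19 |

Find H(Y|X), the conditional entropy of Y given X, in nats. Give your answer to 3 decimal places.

Marginals: p(X) = (0.3700, 0.6300), p(Y) = (0.6100, 0.1200, 0.2700).
H(Y|X) = Σ p(X) · H(Y|X=·).
  X=a: p=0.3700, H(Y|X=a) = 0.9217
  X=b: p=0.6300, H(Y|X=b) = 0.8904
Weighted sum = 0.902 nats.

0.902 nats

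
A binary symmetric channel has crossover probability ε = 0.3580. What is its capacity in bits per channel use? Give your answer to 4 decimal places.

0.0590 bits

Binary symmetric channel: C = 1 − h₂(ε) where h₂ is the binary entropy function.
h₂(0.3580) = −0.3580·log₂0.3580 − 0.6420·log₂0.6420 = 0.9410.
C = 1 − 0.9410 = 0.0590 bits per channel use.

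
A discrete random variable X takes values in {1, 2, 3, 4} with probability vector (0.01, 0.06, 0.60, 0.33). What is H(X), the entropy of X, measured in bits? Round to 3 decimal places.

1.280 bits

H(X) = −Σ p·log₂ p.
  −(0.01)·log₂(0.01) = 0.0664
  −(0.06)·log₂(0.06) = 0.2435
  −(0.60)·log₂(0.60) = 0.4422
  −(0.33)·log₂(0.33) = 0.5278
Sum: 0.0664 + 0.2435 + 0.4422 + 0.5278 = 1.280 bits.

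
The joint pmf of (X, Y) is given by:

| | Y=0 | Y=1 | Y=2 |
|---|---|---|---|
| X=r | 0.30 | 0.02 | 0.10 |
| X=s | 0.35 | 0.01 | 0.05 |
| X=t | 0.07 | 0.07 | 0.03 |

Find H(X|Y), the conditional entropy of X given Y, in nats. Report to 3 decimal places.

Marginals: p(X) = (0.4200, 0.4100, 0.1700), p(Y) = (0.7200, 0.1000, 0.1800).
H(X|Y) = Σ p(Y) · H(X|Y=·).
  Y=0: p=0.7200, H(X|Y=0) = 0.9420
  Y=1: p=0.1000, H(X|Y=1) = 0.8018
  Y=2: p=0.1800, H(X|Y=2) = 0.9810
Weighted sum = 0.935 nats.

0.935 nats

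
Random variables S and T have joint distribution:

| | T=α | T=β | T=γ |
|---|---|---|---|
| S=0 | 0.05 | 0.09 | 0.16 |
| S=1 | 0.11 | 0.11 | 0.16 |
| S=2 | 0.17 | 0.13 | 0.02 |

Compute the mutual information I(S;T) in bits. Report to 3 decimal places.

Marginals: p(S) = (0.3000, 0.3800, 0.3200), p(T) = (0.3300, 0.3300, 0.3400).
I(S;T) = Σ p(x,y)·log₂[p(x,y)/(p(x)p(y))].
  (0,α): 0.05·log₂(0.5051) = -0.0493
  (0,β): 0.09·log₂(0.9091) = -0.0124
  (0,γ): 0.16·log₂(1.5686) = 0.1039
  (1,α): 0.11·log₂(0.8772) = -0.0208
  (1,β): 0.11·log₂(0.8772) = -0.0208
  (1,γ): 0.16·log₂(1.2384) = 0.0494
  (2,α): 0.17·log₂(1.6098) = 0.1168
  (2,β): 0.13·log₂(1.2311) = 0.0390
  (2,γ): 0.02·log₂(0.1838) = -0.0489
Sum = 0.157 bits.

0.157 bits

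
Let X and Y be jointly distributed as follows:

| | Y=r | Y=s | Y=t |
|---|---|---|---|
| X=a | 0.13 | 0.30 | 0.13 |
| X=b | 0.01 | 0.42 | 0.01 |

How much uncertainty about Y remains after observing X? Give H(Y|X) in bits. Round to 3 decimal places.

Chain rule: H(Y|X) = H(X,Y) − H(X).
Marginals: p(X) = (0.5600, 0.4400), p(Y) = (0.1400, 0.7200, 0.1400).
H(X,Y) = 1.9449 bits; H(X) = 0.9896 bits.
H(Y|X) = 1.9449 − 0.9896 = 0.955 bits.

0.955 bits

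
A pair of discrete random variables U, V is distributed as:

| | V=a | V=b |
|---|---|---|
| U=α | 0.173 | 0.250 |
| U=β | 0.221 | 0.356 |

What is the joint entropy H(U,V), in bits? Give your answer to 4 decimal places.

1.9497 bits

H(U,V) = −Σ p(x,y)·log₂ p(x,y) over all 4 cells.
  cell (α,a): −0.173·log₂0.173 = 0.43789
  cell (α,b): −0.250·log₂0.250 = 0.50000
  cell (β,a): −0.221·log₂0.221 = 0.48131
  cell (β,b): −0.356·log₂0.356 = 0.53046
Sum = 1.9497 bits.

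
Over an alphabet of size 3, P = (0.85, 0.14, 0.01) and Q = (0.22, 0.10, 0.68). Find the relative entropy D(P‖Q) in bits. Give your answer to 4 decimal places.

D(P‖Q) = Σ p·log₂(p/q).
  0.85·log₂(0.85/0.22) = 1.65747
  0.14·log₂(0.14/0.10) = 0.06796
  0.01·log₂(0.01/0.68) = -0.06087
D(P‖Q) = 1.6646 bits.

1.6646 bits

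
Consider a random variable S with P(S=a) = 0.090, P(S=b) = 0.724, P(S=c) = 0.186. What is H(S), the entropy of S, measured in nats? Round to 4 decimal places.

H(S) = −Σ p·ln p.
  −(0.090)·ln(0.090) = 0.21672
  −(0.724)·ln(0.724) = 0.23383
  −(0.186)·ln(0.186) = 0.31285
Sum: 0.21672 + 0.23383 + 0.31285 = 0.7634 nats.

0.7634 nats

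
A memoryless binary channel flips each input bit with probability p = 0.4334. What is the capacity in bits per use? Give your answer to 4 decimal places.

Binary symmetric channel: C = 1 − h₂(ε) where h₂ is the binary entropy function.
h₂(0.4334) = −0.4334·log₂0.4334 − 0.5666·log₂0.5666 = 0.9872.
C = 1 − 0.9872 = 0.0128 bits per channel use.

0.0128 bits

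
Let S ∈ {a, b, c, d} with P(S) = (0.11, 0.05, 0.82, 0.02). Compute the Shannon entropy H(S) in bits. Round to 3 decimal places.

H(S) = −Σ p·log₂ p.
  −(0.11)·log₂(0.11) = 0.3503
  −(0.05)·log₂(0.05) = 0.2161
  −(0.82)·log₂(0.82) = 0.2348
  −(0.02)·log₂(0.02) = 0.1129
Sum: 0.3503 + 0.2161 + 0.2348 + 0.1129 = 0.914 bits.

0.914 bits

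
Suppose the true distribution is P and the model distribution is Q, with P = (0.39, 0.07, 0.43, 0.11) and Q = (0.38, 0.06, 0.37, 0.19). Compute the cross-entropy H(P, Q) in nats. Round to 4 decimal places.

1.1845 nats

H(P,Q) = −Σ p·ln q.
  −0.39·ln(0.38) = 0.37736
  −0.07·ln(0.06) = 0.19694
  −0.43·ln(0.37) = 0.42753
  −0.11·ln(0.19) = 0.18268
H(P,Q) = 1.1845 nats.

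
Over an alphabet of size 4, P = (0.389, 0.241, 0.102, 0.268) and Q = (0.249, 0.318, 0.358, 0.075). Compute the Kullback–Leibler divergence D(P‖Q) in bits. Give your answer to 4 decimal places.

D(P‖Q) = Σ p·log₂(p/q).
  0.389·log₂(0.389/0.249) = 0.25037
  0.241·log₂(0.241/0.318) = -0.09640
  0.102·log₂(0.102/0.358) = -0.18476
  0.268·log₂(0.268/0.075) = 0.49239
D(P‖Q) = 0.4616 bits.

0.4616 bits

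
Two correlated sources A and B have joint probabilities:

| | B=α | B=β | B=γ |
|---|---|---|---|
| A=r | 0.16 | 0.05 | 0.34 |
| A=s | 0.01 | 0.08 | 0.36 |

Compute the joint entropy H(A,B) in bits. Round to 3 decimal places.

2.057 bits

H(A,B) = −Σ p(x,y)·log₂ p(x,y) over all 6 cells.
  cell (r,α): −0.16·log₂0.16 = 0.4230
  cell (r,β): −0.05·log₂0.05 = 0.2161
  cell (r,γ): −0.34·log₂0.34 = 0.5292
  cell (s,α): −0.01·log₂0.01 = 0.0664
  cell (s,β): −0.08·log₂0.08 = 0.2915
  cell (s,γ): −0.36·log₂0.36 = 0.5306
Sum = 2.057 bits.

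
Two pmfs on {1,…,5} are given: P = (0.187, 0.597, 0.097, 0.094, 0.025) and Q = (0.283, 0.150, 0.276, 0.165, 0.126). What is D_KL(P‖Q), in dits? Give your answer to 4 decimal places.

0.2399 dits

D(P‖Q) = Σ p·log₁₀(p/q).
  0.187·log₁₀(0.187/0.283) = -0.03365
  0.597·log₁₀(0.597/0.150) = 0.35813
  0.097·log₁₀(0.097/0.276) = -0.04405
  0.094·log₁₀(0.094/0.165) = -0.02297
  0.025·log₁₀(0.025/0.126) = -0.01756
D(P‖Q) = 0.2399 dits.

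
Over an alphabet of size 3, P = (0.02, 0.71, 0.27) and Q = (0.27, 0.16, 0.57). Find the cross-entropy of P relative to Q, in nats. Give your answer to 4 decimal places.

H(P,Q) = −Σ p·ln q.
  −0.02·ln(0.27) = 0.02619
  −0.71·ln(0.16) = 1.30113
  −0.27·ln(0.57) = 0.15177
H(P,Q) = 1.4791 nats.

1.4791 nats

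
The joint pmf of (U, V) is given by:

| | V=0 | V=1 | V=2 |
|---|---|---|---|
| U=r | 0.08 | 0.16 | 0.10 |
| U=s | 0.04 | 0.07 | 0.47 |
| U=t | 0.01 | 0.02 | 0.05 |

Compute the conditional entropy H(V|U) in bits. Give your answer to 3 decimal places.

1.132 bits

Marginals: p(U) = (0.3400, 0.5800, 0.0800), p(V) = (0.1300, 0.2500, 0.6200).
H(V|U) = Σ p(U) · H(V|U=·).
  U=r: p=0.3400, H(V|U=r) = 1.5222
  U=s: p=0.5800, H(V|U=s) = 0.8801
  U=t: p=0.0800, H(V|U=t) = 1.2988
Weighted sum = 1.132 bits.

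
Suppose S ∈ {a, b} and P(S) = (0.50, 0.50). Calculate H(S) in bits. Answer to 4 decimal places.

1.0000 bits

H(S) = −Σ p·log₂ p.
  −(0.50)·log₂(0.50) = 0.50000
  −(0.50)·log₂(0.50) = 0.50000
Sum: 0.50000 + 0.50000 = 1.0000 bits.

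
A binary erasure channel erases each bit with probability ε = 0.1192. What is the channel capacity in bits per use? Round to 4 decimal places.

0.8808 bits

Binary erasure channel: capacity C = 1 − ε.
C = 1 − 0.1192 = 0.8808 bits per channel use.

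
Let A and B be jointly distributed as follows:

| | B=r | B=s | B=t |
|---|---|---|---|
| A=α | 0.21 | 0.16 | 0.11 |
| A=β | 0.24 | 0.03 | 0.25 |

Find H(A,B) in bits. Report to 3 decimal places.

H(A,B) = −Σ p(x,y)·log₂ p(x,y) over all 6 cells.
  cell (α,r): −0.21·log₂0.21 = 0.4728
  cell (α,s): −0.16·log₂0.16 = 0.4230
  cell (α,t): −0.11·log₂0.11 = 0.3503
  cell (β,r): −0.24·log₂0.24 = 0.4941
  cell (β,s): −0.03·log₂0.03 = 0.1518
  cell (β,t): −0.25·log₂0.25 = 0.5000
Sum = 2.392 bits.

2.392 bits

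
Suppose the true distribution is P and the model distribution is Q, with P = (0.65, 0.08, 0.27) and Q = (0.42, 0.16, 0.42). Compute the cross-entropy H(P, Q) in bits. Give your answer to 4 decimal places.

H(P,Q) = −Σ p·log₂ q.
  −0.65·log₂(0.42) = 0.81350
  −0.08·log₂(0.16) = 0.21151
  −0.27·log₂(0.42) = 0.33792
H(P,Q) = 1.3629 bits.

1.3629 bits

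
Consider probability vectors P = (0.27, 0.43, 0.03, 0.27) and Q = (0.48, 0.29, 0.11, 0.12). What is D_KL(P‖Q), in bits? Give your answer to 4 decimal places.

D(P‖Q) = Σ p·log₂(p/q).
  0.27·log₂(0.27/0.48) = -0.22412
  0.43·log₂(0.43/0.29) = 0.24436
  0.03·log₂(0.03/0.11) = -0.05623
  0.27·log₂(0.27/0.12) = 0.31588
D(P‖Q) = 0.2799 bits.

0.2799 bits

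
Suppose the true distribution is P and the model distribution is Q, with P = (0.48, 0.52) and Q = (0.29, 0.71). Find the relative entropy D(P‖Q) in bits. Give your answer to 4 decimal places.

0.1153 bits

D(P‖Q) = Σ p·log₂(p/q).
  0.48·log₂(0.48/0.29) = 0.34895
  0.52·log₂(0.52/0.71) = -0.23364
D(P‖Q) = 0.1153 bits.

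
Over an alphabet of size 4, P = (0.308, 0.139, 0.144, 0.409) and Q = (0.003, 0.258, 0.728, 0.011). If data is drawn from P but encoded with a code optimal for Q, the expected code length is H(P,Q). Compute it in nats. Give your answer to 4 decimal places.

H(P,Q) = −Σ p·ln q.
  −0.308·ln(0.003) = 1.78922
  −0.139·ln(0.258) = 0.18832
  −0.144·ln(0.728) = 0.04571
  −0.409·ln(0.011) = 1.84453
H(P,Q) = 3.8678 nats.

3.8678 nats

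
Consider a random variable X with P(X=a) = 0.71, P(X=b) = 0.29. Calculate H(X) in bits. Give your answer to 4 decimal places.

H(X) = −Σ p·log₂ p.
  −(0.71)·log₂(0.71) = 0.35082
  −(0.29)·log₂(0.29) = 0.51790
Sum: 0.35082 + 0.51790 = 0.8687 bits.

0.8687 bits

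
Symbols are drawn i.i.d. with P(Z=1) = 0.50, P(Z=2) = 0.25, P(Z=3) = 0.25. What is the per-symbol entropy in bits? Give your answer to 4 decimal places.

1.5000 bits

H(Z) = −Σ p·log₂ p.
  −(0.50)·log₂(0.50) = 0.50000
  −(0.25)·log₂(0.25) = 0.50000
  −(0.25)·log₂(0.25) = 0.50000
Sum: 0.50000 + 0.50000 + 0.50000 = 1.5000 bits.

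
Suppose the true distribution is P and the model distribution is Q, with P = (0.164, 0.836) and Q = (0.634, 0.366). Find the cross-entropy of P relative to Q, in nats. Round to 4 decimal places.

H(P,Q) = −Σ p·ln q.
  −0.164·ln(0.634) = 0.07474
  −0.836·ln(0.366) = 0.84028
H(P,Q) = 0.9150 nats.

0.9150 nats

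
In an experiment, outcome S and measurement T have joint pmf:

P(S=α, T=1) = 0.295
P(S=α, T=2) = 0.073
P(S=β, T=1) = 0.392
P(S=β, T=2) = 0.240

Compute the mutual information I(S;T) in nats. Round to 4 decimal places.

0.0186 nats

Marginals: p(S) = (0.3680, 0.6320), p(T) = (0.6870, 0.3130).
I(S;T) = Σ p(x,y)·ln[p(x,y)/(p(x)p(y))].
  (α,1): 0.295·ln(1.1669) = 0.04552
  (α,2): 0.073·ln(0.6338) = -0.03329
  (β,1): 0.392·ln(0.9028) = -0.04006
  (β,2): 0.240·ln(1.2132) = 0.04639
Sum = 0.0186 nats.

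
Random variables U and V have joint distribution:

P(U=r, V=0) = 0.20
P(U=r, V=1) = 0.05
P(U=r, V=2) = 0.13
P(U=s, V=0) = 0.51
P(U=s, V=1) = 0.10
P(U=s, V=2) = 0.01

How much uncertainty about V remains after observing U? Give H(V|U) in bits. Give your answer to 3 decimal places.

0.999 bits

Marginals: p(U) = (0.3800, 0.6200), p(V) = (0.7100, 0.1500, 0.1400).
H(V|U) = Σ p(U) · H(V|U=·).
  U=r: p=0.3800, H(V|U=r) = 1.4018
  U=s: p=0.6200, H(V|U=s) = 0.7524
Weighted sum = 0.999 bits.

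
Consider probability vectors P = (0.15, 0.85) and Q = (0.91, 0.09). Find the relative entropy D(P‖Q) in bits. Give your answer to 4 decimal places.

2.3634 bits

D(P‖Q) = Σ p·log₂(p/q).
  0.15·log₂(0.15/0.91) = -0.39014
  0.85·log₂(0.85/0.09) = 2.75355
D(P‖Q) = 2.3634 bits.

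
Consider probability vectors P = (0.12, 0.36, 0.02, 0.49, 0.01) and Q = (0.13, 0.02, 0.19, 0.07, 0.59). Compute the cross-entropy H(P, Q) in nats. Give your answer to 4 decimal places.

2.9947 nats

H(P,Q) = −Σ p·ln q.
  −0.12·ln(0.13) = 0.24483
  −0.36·ln(0.02) = 1.40833
  −0.02·ln(0.19) = 0.03321
  −0.49·ln(0.07) = 1.30304
  −0.01·ln(0.59) = 0.00528
H(P,Q) = 2.9947 nats.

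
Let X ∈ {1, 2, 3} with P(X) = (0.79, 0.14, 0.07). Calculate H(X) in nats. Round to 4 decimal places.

H(X) = −Σ p·ln p.
  −(0.79)·ln(0.79) = 0.18622
  −(0.14)·ln(0.14) = 0.27526
  −(0.07)·ln(0.07) = 0.18615
Sum: 0.18622 + 0.27526 + 0.18615 = 0.6476 nats.

0.6476 nats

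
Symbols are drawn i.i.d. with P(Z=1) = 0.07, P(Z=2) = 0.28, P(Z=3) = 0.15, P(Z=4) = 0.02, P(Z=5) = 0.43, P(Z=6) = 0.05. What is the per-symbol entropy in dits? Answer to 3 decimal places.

0.616 dits

H(Z) = −Σ p·log₁₀ p.
  −(0.07)·log₁₀(0.07) = 0.0808
  −(0.28)·log₁₀(0.28) = 0.1548
  −(0.15)·log₁₀(0.15) = 0.1236
  −(0.02)·log₁₀(0.02) = 0.0340
  −(0.43)·log₁₀(0.43) = 0.1576
  −(0.05)·log₁₀(0.05) = 0.0651
Sum: 0.0808 + 0.1548 + 0.1236 + 0.0340 + 0.1576 + 0.0651 = 0.616 dits.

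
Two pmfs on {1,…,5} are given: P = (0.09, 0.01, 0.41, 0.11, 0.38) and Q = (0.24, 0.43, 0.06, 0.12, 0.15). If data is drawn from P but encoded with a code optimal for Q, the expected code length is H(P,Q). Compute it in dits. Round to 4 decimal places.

H(P,Q) = −Σ p·log₁₀ q.
  −0.09·log₁₀(0.24) = 0.05578
  −0.01·log₁₀(0.43) = 0.00367
  −0.41·log₁₀(0.06) = 0.50096
  −0.11·log₁₀(0.12) = 0.10129
  −0.38·log₁₀(0.15) = 0.31309
H(P,Q) = 0.9748 dits.

0.9748 dits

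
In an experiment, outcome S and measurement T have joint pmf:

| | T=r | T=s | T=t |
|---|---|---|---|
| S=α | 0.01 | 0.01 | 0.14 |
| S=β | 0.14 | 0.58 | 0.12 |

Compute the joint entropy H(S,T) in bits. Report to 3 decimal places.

1.750 bits

H(S,T) = −Σ p(x,y)·log₂ p(x,y) over all 6 cells.
  cell (α,r): −0.01·log₂0.01 = 0.0664
  cell (α,s): −0.01·log₂0.01 = 0.0664
  cell (α,t): −0.14·log₂0.14 = 0.3971
  cell (β,r): −0.14·log₂0.14 = 0.3971
  cell (β,s): −0.58·log₂0.58 = 0.4558
  cell (β,t): −0.12·log₂0.12 = 0.3671
Sum = 1.750 bits.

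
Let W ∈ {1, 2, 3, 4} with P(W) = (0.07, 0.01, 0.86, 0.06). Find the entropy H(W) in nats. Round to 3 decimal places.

0.531 nats

H(W) = −Σ p·ln p.
  −(0.07)·ln(0.07) = 0.1861
  −(0.01)·ln(0.01) = 0.0461
  −(0.86)·ln(0.86) = 0.1297
  −(0.06)·ln(0.06) = 0.1688
Sum: 0.1861 + 0.0461 + 0.1297 + 0.1688 = 0.531 nats.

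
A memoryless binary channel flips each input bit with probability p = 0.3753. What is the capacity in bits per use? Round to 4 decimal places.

Binary symmetric channel: C = 1 − h₂(ε) where h₂ is the binary entropy function.
h₂(0.3753) = −0.3753·log₂0.3753 − 0.6247·log₂0.6247 = 0.9547.
C = 1 − 0.9547 = 0.0453 bits per channel use.

0.0453 bits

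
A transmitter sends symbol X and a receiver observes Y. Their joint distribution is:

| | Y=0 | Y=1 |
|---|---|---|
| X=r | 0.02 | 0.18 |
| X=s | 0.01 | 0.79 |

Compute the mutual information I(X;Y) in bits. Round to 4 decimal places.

Marginals: p(X) = (0.2000, 0.8000), p(Y) = (0.0300, 0.9700).
I(X;Y) = Σ p(x,y)·log₂[p(x,y)/(p(x)p(y))].
  (r,0): 0.02·log₂(3.3333) = 0.03474
  (r,1): 0.18·log₂(0.9278) = -0.01945
  (s,0): 0.01·log₂(0.4167) = -0.01263
  (s,1): 0.79·log₂(1.0180) = 0.02038
Sum = 0.0230 bits.

0.0230 bits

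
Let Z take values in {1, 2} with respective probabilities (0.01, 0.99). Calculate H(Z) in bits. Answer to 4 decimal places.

H(Z) = −Σ p·log₂ p.
  −(0.01)·log₂(0.01) = 0.06644
  −(0.99)·log₂(0.99) = 0.01435
Sum: 0.06644 + 0.01435 = 0.0808 bits.

0.0808 bits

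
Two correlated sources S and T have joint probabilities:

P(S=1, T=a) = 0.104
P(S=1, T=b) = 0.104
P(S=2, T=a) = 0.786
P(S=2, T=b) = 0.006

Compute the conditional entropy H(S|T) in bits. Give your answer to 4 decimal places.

Marginals: p(S) = (0.2080, 0.7920), p(T) = (0.8900, 0.1100).
H(S|T) = Σ p(T) · H(S|T=·).
  T=a: p=0.8900, H(S|T=a) = 0.5202
  T=b: p=0.1100, H(S|T=b) = 0.3054
Weighted sum = 0.4966 bits.

0.4966 bits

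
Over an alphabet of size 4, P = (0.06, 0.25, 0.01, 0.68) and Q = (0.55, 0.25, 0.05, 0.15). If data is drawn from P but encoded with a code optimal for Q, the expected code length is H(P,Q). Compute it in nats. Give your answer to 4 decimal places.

1.7024 nats

H(P,Q) = −Σ p·ln q.
  −0.06·ln(0.55) = 0.03587
  −0.25·ln(0.25) = 0.34657
  −0.01·ln(0.05) = 0.02996
  −0.68·ln(0.15) = 1.29004
H(P,Q) = 1.7024 nats.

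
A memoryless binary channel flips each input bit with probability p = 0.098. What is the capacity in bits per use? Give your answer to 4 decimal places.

0.5374 bits

Binary symmetric channel: C = 1 − h₂(ε) where h₂ is the binary entropy function.
h₂(0.098) = −0.098·log₂0.098 − 0.902·log₂0.902 = 0.4626.
C = 1 − 0.4626 = 0.5374 bits per channel use.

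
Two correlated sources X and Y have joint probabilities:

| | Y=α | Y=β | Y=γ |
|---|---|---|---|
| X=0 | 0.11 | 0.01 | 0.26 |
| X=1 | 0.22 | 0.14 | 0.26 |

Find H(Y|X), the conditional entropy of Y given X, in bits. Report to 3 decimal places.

Chain rule: H(Y|X) = H(X,Y) − H(X).
Marginals: p(X) = (0.3800, 0.6200), p(Y) = (0.3300, 0.1500, 0.5200).
H(X,Y) = 2.3050 bits; H(X) = 0.9580 bits.
H(Y|X) = 2.3050 − 0.9580 = 1.347 bits.

1.347 bits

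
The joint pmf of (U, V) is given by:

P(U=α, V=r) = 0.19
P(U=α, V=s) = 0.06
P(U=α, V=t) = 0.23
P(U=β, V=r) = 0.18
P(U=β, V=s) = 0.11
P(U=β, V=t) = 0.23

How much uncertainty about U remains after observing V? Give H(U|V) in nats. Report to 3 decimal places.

Marginals: p(U) = (0.4800, 0.5200), p(V) = (0.3700, 0.1700, 0.4600).
H(U|V) = Σ p(V) · H(U|V=·).
  V=r: p=0.3700, H(U|V=r) = 0.6928
  V=s: p=0.1700, H(U|V=s) = 0.6492
  V=t: p=0.4600, H(U|V=t) = 0.6931
Weighted sum = 0.686 nats.

0.686 nats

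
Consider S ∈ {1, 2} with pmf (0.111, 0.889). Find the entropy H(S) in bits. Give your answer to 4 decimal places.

0.5029 bits

H(S) = −Σ p·log₂ p.
  −(0.111)·log₂(0.111) = 0.35202
  −(0.889)·log₂(0.889) = 0.15090
Sum: 0.35202 + 0.15090 = 0.5029 bits.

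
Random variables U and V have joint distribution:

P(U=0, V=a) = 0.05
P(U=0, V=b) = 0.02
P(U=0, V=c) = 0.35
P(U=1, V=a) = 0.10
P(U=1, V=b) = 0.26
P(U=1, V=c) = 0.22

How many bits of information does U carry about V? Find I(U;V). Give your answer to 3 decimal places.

0.191 bits

Marginals: p(U) = (0.4200, 0.5800), p(V) = (0.1500, 0.2800, 0.5700).
I(U;V) = Σ p(x,y)·log₂[p(x,y)/(p(x)p(y))].
  (0,a): 0.05·log₂(0.7937) = -0.0167
  (0,b): 0.02·log₂(0.1701) = -0.0511
  (0,c): 0.35·log₂(1.4620) = 0.1918
  (1,a): 0.10·log₂(1.1494) = 0.0201
  (1,b): 0.26·log₂(1.6010) = 0.1765
  (1,c): 0.22·log₂(0.6655) = -0.1293
Sum = 0.191 bits.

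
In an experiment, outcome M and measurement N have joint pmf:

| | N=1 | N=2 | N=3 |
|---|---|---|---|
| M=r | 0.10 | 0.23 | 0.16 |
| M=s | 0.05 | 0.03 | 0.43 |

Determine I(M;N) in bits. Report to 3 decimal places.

Marginals: p(M) = (0.4900, 0.5100), p(N) = (0.1500, 0.2600, 0.5900).
I(M;N) = H(M) + H(N) − H(M,N).
H(M) = 0.9997, H(N) = 1.3649, H(M,N) = 2.1343.
I(M;N) = 0.9997 + 1.3649 − 2.1343 = 0.230 bits.

0.230 bits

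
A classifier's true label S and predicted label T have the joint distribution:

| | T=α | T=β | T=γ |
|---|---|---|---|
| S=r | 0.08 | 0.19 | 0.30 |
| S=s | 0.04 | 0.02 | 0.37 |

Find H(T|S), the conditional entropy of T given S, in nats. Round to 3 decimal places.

0.770 nats

Chain rule: H(T|S) = H(S,T) − H(S).
Marginals: p(S) = (0.5700, 0.4300), p(T) = (0.1200, 0.2100, 0.6700).
H(S,T) = 1.4537 nats; H(S) = 0.6833 nats.
H(T|S) = 1.4537 − 0.6833 = 0.770 nats.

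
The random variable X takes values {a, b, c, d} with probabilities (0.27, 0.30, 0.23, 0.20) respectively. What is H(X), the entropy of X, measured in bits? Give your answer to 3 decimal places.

H(X) = −Σ p·log₂ p.
  −(0.27)·log₂(0.27) = 0.5100
  −(0.30)·log₂(0.30) = 0.5211
  −(0.23)·log₂(0.23) = 0.4877
  −(0.20)·log₂(0.20) = 0.4644
Sum: 0.5100 + 0.5211 + 0.4877 + 0.4644 = 1.983 bits.

1.983 bits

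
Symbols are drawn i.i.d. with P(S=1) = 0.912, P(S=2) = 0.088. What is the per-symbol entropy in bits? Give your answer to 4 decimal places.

H(S) = −Σ p·log₂ p.
  −(0.912)·log₂(0.912) = 0.12120
  −(0.088)·log₂(0.088) = 0.30856
Sum: 0.12120 + 0.30856 = 0.4298 bits.

0.4298 bits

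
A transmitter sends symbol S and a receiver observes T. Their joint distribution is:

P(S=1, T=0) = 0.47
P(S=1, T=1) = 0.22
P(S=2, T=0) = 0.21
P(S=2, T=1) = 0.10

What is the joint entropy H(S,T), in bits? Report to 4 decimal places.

1.7975 bits

H(S,T) = −Σ p(x,y)·log₂ p(x,y) over all 4 cells.
  cell (1,0): −0.47·log₂0.47 = 0.51196
  cell (1,1): −0.22·log₂0.22 = 0.48057
  cell (2,0): −0.21·log₂0.21 = 0.47282
  cell (2,1): −0.10·log₂0.10 = 0.33219
Sum = 1.7975 bits.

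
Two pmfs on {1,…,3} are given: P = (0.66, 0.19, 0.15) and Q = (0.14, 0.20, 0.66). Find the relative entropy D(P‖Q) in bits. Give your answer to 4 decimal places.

1.1418 bits

D(P‖Q) = Σ p·log₂(p/q).
  0.66·log₂(0.66/0.14) = 1.47645
  0.19·log₂(0.19/0.20) = -0.01406
  0.15·log₂(0.15/0.66) = -0.32063
D(P‖Q) = 1.1418 bits.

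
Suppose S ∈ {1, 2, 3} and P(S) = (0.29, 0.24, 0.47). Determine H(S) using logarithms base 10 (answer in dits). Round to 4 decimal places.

H(S) = −Σ p·log₁₀ p.
  −(0.29)·log₁₀(0.29) = 0.15590
  −(0.24)·log₁₀(0.24) = 0.14875
  −(0.47)·log₁₀(0.47) = 0.15411
Sum: 0.15590 + 0.14875 + 0.15411 = 0.4588 dits.

0.4588 dits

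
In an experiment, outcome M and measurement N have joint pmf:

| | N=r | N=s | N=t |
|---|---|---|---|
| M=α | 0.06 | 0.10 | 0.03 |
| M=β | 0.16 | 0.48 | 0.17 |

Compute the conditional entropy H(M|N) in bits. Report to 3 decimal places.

Marginals: p(M) = (0.1900, 0.8100), p(N) = (0.2200, 0.5800, 0.2000).
H(M|N) = Σ p(N) · H(M|N=·).
  N=r: p=0.2200, H(M|N=r) = 0.8454
  N=s: p=0.5800, H(M|N=s) = 0.6632
  N=t: p=0.2000, H(M|N=t) = 0.6098
Weighted sum = 0.693 bits.

0.693 bits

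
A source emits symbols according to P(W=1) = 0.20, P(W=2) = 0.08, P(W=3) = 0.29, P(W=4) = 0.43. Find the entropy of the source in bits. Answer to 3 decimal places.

H(W) = −Σ p·log₂ p.
  −(0.20)·log₂(0.20) = 0.4644
  −(0.08)·log₂(0.08) = 0.2915
  −(0.29)·log₂(0.29) = 0.5179
  −(0.43)·log₂(0.43) = 0.5236
Sum: 0.4644 + 0.2915 + 0.5179 + 0.5236 = 1.797 bits.

1.797 bits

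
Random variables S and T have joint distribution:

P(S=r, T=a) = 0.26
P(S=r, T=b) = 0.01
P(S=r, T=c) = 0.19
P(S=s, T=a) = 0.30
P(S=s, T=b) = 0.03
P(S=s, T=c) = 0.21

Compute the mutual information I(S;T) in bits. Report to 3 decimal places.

0.006 bits

Marginals: p(S) = (0.4600, 0.5400), p(T) = (0.5600, 0.0400, 0.4000).
I(S;T) = H(S) + H(T) − H(S,T).
H(S) = 0.9954, H(T) = 1.1830, H(S,T) = 2.1726.
I(S;T) = 0.9954 + 1.1830 − 2.1726 = 0.006 bits.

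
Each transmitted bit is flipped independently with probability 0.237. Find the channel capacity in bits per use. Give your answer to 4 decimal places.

Binary symmetric channel: C = 1 − h₂(ε) where h₂ is the binary entropy function.
h₂(0.237) = −0.237·log₂0.237 − 0.763·log₂0.763 = 0.7900.
C = 1 − 0.7900 = 0.2100 bits per channel use.

0.2100 bits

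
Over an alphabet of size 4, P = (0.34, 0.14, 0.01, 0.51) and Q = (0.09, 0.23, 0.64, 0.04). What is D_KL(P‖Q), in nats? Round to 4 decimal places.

D(P‖Q) = Σ p·ln(p/q).
  0.34·ln(0.34/0.09) = 0.45191
  0.14·ln(0.14/0.23) = -0.06950
  0.01·ln(0.01/0.64) = -0.04159
  0.51·ln(0.51/0.04) = 1.29822
D(P‖Q) = 1.6390 nats.

1.6390 nats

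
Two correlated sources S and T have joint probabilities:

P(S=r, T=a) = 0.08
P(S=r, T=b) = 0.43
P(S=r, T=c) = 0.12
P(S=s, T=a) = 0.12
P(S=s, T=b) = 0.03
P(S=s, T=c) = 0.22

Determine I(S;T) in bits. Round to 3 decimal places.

Marginals: p(S) = (0.6300, 0.3700), p(T) = (0.2000, 0.4600, 0.3400).
I(S;T) = H(S) + H(T) − H(S,T).
H(S) = 0.9507, H(T) = 1.5089, H(S,T) = 2.1815.
I(S;T) = 0.9507 + 1.5089 − 2.1815 = 0.278 bits.

0.278 bits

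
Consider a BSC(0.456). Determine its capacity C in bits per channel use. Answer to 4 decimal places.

0.0056 bits

Binary symmetric channel: C = 1 − h₂(ε) where h₂ is the binary entropy function.
h₂(0.456) = −0.456·log₂0.456 − 0.544·log₂0.544 = 0.9944.
C = 1 − 0.9944 = 0.0056 bits per channel use.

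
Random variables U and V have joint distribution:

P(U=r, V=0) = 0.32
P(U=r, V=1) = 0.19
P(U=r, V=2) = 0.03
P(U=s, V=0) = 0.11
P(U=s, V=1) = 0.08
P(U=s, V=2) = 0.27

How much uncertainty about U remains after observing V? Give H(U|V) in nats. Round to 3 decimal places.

0.506 nats

Chain rule: H(U|V) = H(U,V) − H(V).
Marginals: p(U) = (0.5400, 0.4600), p(V) = (0.4300, 0.2700, 0.3000).
H(U,V) = 1.5837 nats; H(V) = 1.0776 nats.
H(U|V) = 1.5837 − 1.0776 = 0.506 nats.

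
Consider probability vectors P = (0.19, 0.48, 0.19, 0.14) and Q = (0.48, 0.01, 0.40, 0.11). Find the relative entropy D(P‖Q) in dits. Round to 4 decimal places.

D(P‖Q) = Σ p·log₁₀(p/q).
  0.19·log₁₀(0.19/0.48) = -0.07647
  0.48·log₁₀(0.48/0.01) = 0.80700
  0.19·log₁₀(0.19/0.40) = -0.06143
  0.14·log₁₀(0.14/0.11) = 0.01466
D(P‖Q) = 0.6838 dits.

0.6838 dits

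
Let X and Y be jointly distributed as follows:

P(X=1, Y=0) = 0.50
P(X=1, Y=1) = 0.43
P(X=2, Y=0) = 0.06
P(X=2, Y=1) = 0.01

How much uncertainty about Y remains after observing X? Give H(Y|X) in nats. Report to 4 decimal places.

0.6707 nats

Chain rule: H(Y|X) = H(X,Y) − H(X).
Marginals: p(X) = (0.9300, 0.0700), p(Y) = (0.5600, 0.4400).
H(X,Y) = 0.9243 nats; H(X) = 0.2536 nats.
H(Y|X) = 0.9243 − 0.2536 = 0.6707 nats.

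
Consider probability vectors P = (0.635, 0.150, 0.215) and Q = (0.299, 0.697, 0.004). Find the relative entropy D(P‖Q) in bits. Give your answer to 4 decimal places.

1.5934 bits

D(P‖Q) = Σ p·log₂(p/q).
  0.635·log₂(0.635/0.299) = 0.69000
  0.150·log₂(0.150/0.697) = -0.33243
  0.215·log₂(0.215/0.004) = 1.23586
D(P‖Q) = 1.5934 bits.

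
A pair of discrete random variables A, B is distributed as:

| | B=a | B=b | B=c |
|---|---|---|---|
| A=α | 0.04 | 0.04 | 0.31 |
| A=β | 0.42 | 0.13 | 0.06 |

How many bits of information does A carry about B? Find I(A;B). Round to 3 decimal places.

Marginals: p(A) = (0.3900, 0.6100), p(B) = (0.4600, 0.1700, 0.3700).
I(A;B) = H(A) + H(B) − H(A,B).
H(A) = 0.9648, H(B) = 1.4807, H(A,B) = 2.0471.
I(A;B) = 0.9648 + 1.4807 − 2.0471 = 0.398 bits.

0.398 bits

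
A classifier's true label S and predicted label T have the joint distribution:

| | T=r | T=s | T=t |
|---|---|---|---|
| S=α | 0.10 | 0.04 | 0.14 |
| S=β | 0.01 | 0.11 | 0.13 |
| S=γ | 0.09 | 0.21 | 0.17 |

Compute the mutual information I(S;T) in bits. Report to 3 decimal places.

0.108 bits

Marginals: p(S) = (0.2800, 0.2500, 0.4700), p(T) = (0.2000, 0.3600, 0.4400).
I(S;T) = H(S) + H(T) − H(S,T).
H(S) = 1.5262, H(T) = 1.5161, H(S,T) = 2.9345.
I(S;T) = 1.5262 + 1.5161 − 2.9345 = 0.108 bits.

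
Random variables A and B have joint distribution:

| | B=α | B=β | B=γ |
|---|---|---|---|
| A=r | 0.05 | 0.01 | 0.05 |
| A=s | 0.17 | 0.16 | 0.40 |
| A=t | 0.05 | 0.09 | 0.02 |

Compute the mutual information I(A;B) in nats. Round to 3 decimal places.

Marginals: p(A) = (0.1100, 0.7300, 0.1600), p(B) = (0.2700, 0.2600, 0.4700).
I(A;B) = H(A) + H(B) − H(A,B).
H(A) = 0.7658, H(B) = 1.0586, H(A,B) = 1.7513.
I(A;B) = 0.7658 + 1.0586 − 1.7513 = 0.073 nats.

0.073 nats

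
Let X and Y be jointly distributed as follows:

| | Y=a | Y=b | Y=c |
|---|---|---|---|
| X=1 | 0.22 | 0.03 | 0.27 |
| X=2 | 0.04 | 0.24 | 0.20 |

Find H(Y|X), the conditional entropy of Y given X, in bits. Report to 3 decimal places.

1.288 bits

Chain rule: H(Y|X) = H(X,Y) − H(X).
Marginals: p(X) = (0.5200, 0.4800), p(Y) = (0.2600, 0.2700, 0.4700).
H(X,Y) = 2.2866 bits; H(X) = 0.9988 bits.
H(Y|X) = 2.2866 − 0.9988 = 1.288 bits.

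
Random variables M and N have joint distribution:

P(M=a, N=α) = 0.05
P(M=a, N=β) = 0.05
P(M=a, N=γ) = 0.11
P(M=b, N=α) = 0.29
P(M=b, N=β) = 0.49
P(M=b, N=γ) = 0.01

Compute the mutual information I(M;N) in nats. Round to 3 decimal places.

Marginals: p(M) = (0.2100, 0.7900), p(N) = (0.3400, 0.5400, 0.1200).
I(M;N) = Σ p(x,y)·ln[p(x,y)/(p(x)p(y))].
  (a,α): 0.05·ln(0.7003) = -0.0178
  (a,β): 0.05·ln(0.4409) = -0.0409
  (a,γ): 0.11·ln(4.3651) = 0.1621
  (b,α): 0.29·ln(1.0797) = 0.0222
  (b,β): 0.49·ln(1.1486) = 0.0679
  (b,γ): 0.01·ln(0.1055) = -0.0225
Sum = 0.171 nats.

0.171 nats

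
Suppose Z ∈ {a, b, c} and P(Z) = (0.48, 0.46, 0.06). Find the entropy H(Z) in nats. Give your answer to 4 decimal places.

0.8783 nats

H(Z) = −Σ p·ln p.
  −(0.48)·ln(0.48) = 0.35231
  −(0.46)·ln(0.46) = 0.35720
  −(0.06)·ln(0.06) = 0.16880
Sum: 0.35231 + 0.35720 + 0.16880 = 0.8783 nats.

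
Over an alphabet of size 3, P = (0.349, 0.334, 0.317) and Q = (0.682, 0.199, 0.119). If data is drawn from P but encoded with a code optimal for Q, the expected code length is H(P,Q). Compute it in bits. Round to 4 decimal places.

1.9441 bits

H(P,Q) = −Σ p·log₂ q.
  −0.349·log₂(0.682) = 0.19270
  −0.334·log₂(0.199) = 0.77794
  −0.317·log₂(0.119) = 0.97350
H(P,Q) = 1.9441 bits.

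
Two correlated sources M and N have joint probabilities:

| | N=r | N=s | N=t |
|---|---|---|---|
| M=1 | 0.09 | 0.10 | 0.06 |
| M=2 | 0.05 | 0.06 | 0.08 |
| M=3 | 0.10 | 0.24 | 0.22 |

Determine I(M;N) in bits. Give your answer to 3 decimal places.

0.031 bits

Marginals: p(M) = (0.2500, 0.1900, 0.5600), p(N) = (0.2400, 0.4000, 0.3600).
I(M;N) = Σ p(x,y)·log₂[p(x,y)/(p(x)p(y))].
  (1,r): 0.09·log₂(1.5000) = 0.0526
  (1,s): 0.10·log₂(1.0000) = 0.0000
  (1,t): 0.06·log₂(0.6667) = -0.0351
  (2,r): 0.05·log₂(1.0965) = 0.0066
  (2,s): 0.06·log₂(0.7895) = -0.0205
  (2,t): 0.08·log₂(1.1696) = 0.0181
  (3,r): 0.10·log₂(0.7440) = -0.0427
  (3,s): 0.24·log₂(1.0714) = 0.0239
  (3,t): 0.22·log₂(1.0913) = 0.0277
Sum = 0.031 bits.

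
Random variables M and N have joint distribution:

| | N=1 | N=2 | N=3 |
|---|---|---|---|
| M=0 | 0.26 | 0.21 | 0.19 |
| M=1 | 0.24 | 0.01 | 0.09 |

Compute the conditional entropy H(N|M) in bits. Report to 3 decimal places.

Marginals: p(M) = (0.6600, 0.3400), p(N) = (0.5000, 0.2200, 0.2800).
H(N|M) = Σ p(M) · H(N|M=·).
  M=0: p=0.6600, H(N|M=0) = 1.5723
  M=1: p=0.3400, H(N|M=1) = 1.0119
Weighted sum = 1.382 bits.

1.382 bits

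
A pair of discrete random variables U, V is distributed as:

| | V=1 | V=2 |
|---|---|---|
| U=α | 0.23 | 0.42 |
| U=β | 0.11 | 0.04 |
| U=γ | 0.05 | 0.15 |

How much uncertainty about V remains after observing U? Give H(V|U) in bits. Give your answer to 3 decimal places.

Marginals: p(U) = (0.6500, 0.1500, 0.2000), p(V) = (0.3900, 0.6100).
H(V|U) = Σ p(U) · H(V|U=·).
  U=α: p=0.6500, H(V|U=α) = 0.9375
  U=β: p=0.1500, H(V|U=β) = 0.8366
  U=γ: p=0.2000, H(V|U=γ) = 0.8113
Weighted sum = 0.897 bits.

0.897 bits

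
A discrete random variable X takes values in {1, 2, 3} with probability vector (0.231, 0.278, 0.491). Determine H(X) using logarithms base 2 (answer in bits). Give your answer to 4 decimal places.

H(X) = −Σ p·log₂ p.
  −(0.231)·log₂(0.231) = 0.48834
  −(0.278)·log₂(0.278) = 0.51342
  −(0.491)·log₂(0.491) = 0.50387
Sum: 0.48834 + 0.51342 + 0.50387 = 1.5056 bits.

1.5056 bits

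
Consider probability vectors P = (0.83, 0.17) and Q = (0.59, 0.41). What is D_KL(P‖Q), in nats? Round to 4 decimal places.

0.1336 nats

D(P‖Q) = Σ p·ln(p/q).
  0.83·ln(0.83/0.59) = 0.28328
  0.17·ln(0.17/0.41) = -0.14966
D(P‖Q) = 0.1336 nats.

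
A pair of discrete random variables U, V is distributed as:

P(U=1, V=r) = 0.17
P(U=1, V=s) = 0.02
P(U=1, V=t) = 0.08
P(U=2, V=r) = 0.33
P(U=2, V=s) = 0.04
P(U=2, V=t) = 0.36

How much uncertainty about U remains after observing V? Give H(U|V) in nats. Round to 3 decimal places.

Marginals: p(U) = (0.2700, 0.7300), p(V) = (0.5000, 0.0600, 0.4400).
H(U|V) = Σ p(V) · H(U|V=·).
  V=r: p=0.5000, H(U|V=r) = 0.6410
  V=s: p=0.0600, H(U|V=s) = 0.6365
  V=t: p=0.4400, H(U|V=t) = 0.4741
Weighted sum = 0.567 nats.

0.567 nats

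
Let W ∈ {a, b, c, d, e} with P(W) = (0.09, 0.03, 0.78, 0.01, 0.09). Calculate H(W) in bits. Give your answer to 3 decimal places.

1.123 bits

H(W) = −Σ p·log₂ p.
  −(0.09)·log₂(0.09) = 0.3127
  −(0.03)·log₂(0.03) = 0.1518
  −(0.78)·log₂(0.78) = 0.2796
  −(0.01)·log₂(0.01) = 0.0664
  −(0.09)·log₂(0.09) = 0.3127
Sum: 0.3127 + 0.1518 + 0.2796 + 0.0664 + 0.3127 = 1.123 bits.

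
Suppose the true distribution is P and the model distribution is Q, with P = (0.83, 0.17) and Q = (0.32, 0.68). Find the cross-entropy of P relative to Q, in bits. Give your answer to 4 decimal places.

1.4590 bits

H(P,Q) = −Σ p·log₂ q.
  −0.83·log₂(0.32) = 1.36440
  −0.17·log₂(0.68) = 0.09459
H(P,Q) = 1.4590 bits.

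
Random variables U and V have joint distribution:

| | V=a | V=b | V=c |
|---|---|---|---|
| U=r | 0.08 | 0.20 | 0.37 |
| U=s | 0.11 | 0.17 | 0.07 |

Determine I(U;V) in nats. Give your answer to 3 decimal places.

Marginals: p(U) = (0.6500, 0.3500), p(V) = (0.1900, 0.3700, 0.4400).
I(U;V) = H(U) + H(V) − H(U,V).
H(U) = 0.6474, H(V) = 1.0446, H(U,V) = 1.6220.
I(U;V) = 0.6474 + 1.0446 − 1.6220 = 0.070 nats.

0.070 nats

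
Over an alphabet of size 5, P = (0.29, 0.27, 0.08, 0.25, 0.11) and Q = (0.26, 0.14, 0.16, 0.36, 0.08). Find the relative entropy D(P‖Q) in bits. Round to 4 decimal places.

0.1405 bits

D(P‖Q) = Σ p·log₂(p/q).
  0.29·log₂(0.29/0.26) = 0.04569
  0.27·log₂(0.27/0.14) = 0.25583
  0.08·log₂(0.08/0.16) = -0.08000
  0.25·log₂(0.25/0.36) = -0.13152
  0.11·log₂(0.11/0.08) = 0.05054
D(P‖Q) = 0.1405 bits.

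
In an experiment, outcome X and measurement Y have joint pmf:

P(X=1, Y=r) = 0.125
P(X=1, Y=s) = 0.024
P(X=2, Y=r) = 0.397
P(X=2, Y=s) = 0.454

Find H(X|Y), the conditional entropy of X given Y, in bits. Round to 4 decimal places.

Chain rule: H(X|Y) = H(X,Y) − H(Y).
Marginals: p(X) = (0.1490, 0.8510), p(Y) = (0.5220, 0.4780).
H(X,Y) = 1.5505 bits; H(Y) = 0.9986 bits.
H(X|Y) = 1.5505 − 0.9986 = 0.5519 bits.

0.5519 bits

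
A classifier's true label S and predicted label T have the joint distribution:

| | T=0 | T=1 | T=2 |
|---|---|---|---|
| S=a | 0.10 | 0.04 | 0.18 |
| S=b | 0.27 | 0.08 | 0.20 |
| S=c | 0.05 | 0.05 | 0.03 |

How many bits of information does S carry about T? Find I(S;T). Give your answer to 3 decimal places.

0.058 bits

Marginals: p(S) = (0.3200, 0.5500, 0.1300), p(T) = (0.4200, 0.1700, 0.4100).
I(S;T) = Σ p(x,y)·log₂[p(x,y)/(p(x)p(y))].
  (a,0): 0.10·log₂(0.7440) = -0.0427
  (a,1): 0.04·log₂(0.7353) = -0.0177
  (a,2): 0.18·log₂(1.3720) = 0.0821
  (b,0): 0.27·log₂(1.1688) = 0.0608
  (b,1): 0.08·log₂(0.8556) = -0.0180
  (b,2): 0.20·log₂(0.8869) = -0.0346
  (c,0): 0.05·log₂(0.9158) = -0.0063
  (c,1): 0.05·log₂(2.2624) = 0.0589
  (c,2): 0.03·log₂(0.5629) = -0.0249
Sum = 0.058 bits.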